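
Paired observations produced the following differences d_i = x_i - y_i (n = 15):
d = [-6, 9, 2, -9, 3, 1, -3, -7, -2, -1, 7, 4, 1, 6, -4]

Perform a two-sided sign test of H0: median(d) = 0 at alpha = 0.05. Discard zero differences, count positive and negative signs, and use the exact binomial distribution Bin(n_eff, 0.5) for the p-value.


Step 1: Discard zero differences. Original n = 15; n_eff = number of nonzero differences = 15.
Nonzero differences (with sign): -6, +9, +2, -9, +3, +1, -3, -7, -2, -1, +7, +4, +1, +6, -4
Step 2: Count signs: positive = 8, negative = 7.
Step 3: Under H0: P(positive) = 0.5, so the number of positives S ~ Bin(15, 0.5).
Step 4: Two-sided exact p-value = sum of Bin(15,0.5) probabilities at or below the observed probability = 1.000000.
Step 5: alpha = 0.05. fail to reject H0.

n_eff = 15, pos = 8, neg = 7, p = 1.000000, fail to reject H0.


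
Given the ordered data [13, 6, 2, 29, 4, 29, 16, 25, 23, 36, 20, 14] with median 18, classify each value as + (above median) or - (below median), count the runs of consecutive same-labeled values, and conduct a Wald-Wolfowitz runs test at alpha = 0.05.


Step 1: Compute median = 18; label A = above, B = below.
Labels in order: BBBABABAAAAB  (n_A = 6, n_B = 6)
Step 2: Count runs R = 7.
Step 3: Under H0 (random ordering), E[R] = 2*n_A*n_B/(n_A+n_B) + 1 = 2*6*6/12 + 1 = 7.0000.
        Var[R] = 2*n_A*n_B*(2*n_A*n_B - n_A - n_B) / ((n_A+n_B)^2 * (n_A+n_B-1)) = 4320/1584 = 2.7273.
        SD[R] = 1.6514.
Step 4: R = E[R], so z = 0 with no continuity correction.
Step 5: Two-sided p-value via normal approximation = 2*(1 - Phi(|z|)) = 1.000000.
Step 6: alpha = 0.05. fail to reject H0.

R = 7, z = 0.0000, p = 1.000000, fail to reject H0.


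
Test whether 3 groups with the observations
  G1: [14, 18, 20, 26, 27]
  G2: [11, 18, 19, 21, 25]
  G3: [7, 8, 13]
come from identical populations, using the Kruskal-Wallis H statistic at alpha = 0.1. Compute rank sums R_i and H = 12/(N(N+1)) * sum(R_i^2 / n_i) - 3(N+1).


Step 1: Combine all N = 13 observations and assign midranks.
sorted (value, group, rank): (7,G3,1), (8,G3,2), (11,G2,3), (13,G3,4), (14,G1,5), (18,G1,6.5), (18,G2,6.5), (19,G2,8), (20,G1,9), (21,G2,10), (25,G2,11), (26,G1,12), (27,G1,13)
Step 2: Sum ranks within each group.
R_1 = 45.5 (n_1 = 5)
R_2 = 38.5 (n_2 = 5)
R_3 = 7 (n_3 = 3)
Step 3: H = 12/(N(N+1)) * sum(R_i^2/n_i) - 3(N+1)
     = 12/(13*14) * (45.5^2/5 + 38.5^2/5 + 7^2/3) - 3*14
     = 0.065934 * 726.833 - 42
     = 5.923077.
Step 4: Ties present; correction factor C = 1 - 6/(13^3 - 13) = 0.997253. Corrected H = 5.923077 / 0.997253 = 5.939394.
Step 5: Under H0, H ~ chi^2(2); p-value = 0.051319.
Step 6: alpha = 0.1. reject H0.

H = 5.9394, df = 2, p = 0.051319, reject H0.


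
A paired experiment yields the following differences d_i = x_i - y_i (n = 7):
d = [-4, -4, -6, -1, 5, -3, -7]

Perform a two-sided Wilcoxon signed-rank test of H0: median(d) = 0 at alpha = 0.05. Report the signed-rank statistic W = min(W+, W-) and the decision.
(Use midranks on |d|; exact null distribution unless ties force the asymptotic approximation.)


Step 1: Drop any zero differences (none here) and take |d_i|.
|d| = [4, 4, 6, 1, 5, 3, 7]
Step 2: Midrank |d_i| (ties get averaged ranks).
ranks: |4|->3.5, |4|->3.5, |6|->6, |1|->1, |5|->5, |3|->2, |7|->7
Step 3: Attach original signs; sum ranks with positive sign and with negative sign.
W+ = 5 = 5
W- = 3.5 + 3.5 + 6 + 1 + 2 + 7 = 23
(Check: W+ + W- = 28 should equal n(n+1)/2 = 28.)
Step 4: Test statistic W = min(W+, W-) = 5.
Step 5: Ties in |d|, so use the tie-corrected normal approximation.
        E[W] = n(n+1)/4 = 7*8/4 = 14.
        Tie groups: |d|=4 (t=2); sum(t^3 - t) = 6.
        Var[W] = n(n+1)(2n+1)/24 - sum(t^3-t)/48 = 840/24 - 6/48 = 34.875.
        z = (W - E[W]) / sqrt(Var[W]) = (5 - 14) / 5.9055 = -1.5240.
        Two-sided p = 2*Phi(z) = 0.127508.
Step 6: alpha = 0.05. fail to reject H0.

W+ = 5, W- = 23, W = min = 5, p = 0.127508, fail to reject H0.


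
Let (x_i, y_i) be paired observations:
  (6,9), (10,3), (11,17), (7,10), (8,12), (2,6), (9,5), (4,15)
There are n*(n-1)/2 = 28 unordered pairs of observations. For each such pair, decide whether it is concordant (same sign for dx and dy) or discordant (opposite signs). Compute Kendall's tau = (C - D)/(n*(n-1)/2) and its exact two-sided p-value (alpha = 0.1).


Step 1: Enumerate the 28 unordered pairs (i,j) with i<j and classify each by sign(x_j-x_i) * sign(y_j-y_i).
  (1,2):dx=+4,dy=-6->D; (1,3):dx=+5,dy=+8->C; (1,4):dx=+1,dy=+1->C; (1,5):dx=+2,dy=+3->C
  (1,6):dx=-4,dy=-3->C; (1,7):dx=+3,dy=-4->D; (1,8):dx=-2,dy=+6->D; (2,3):dx=+1,dy=+14->C
  (2,4):dx=-3,dy=+7->D; (2,5):dx=-2,dy=+9->D; (2,6):dx=-8,dy=+3->D; (2,7):dx=-1,dy=+2->D
  (2,8):dx=-6,dy=+12->D; (3,4):dx=-4,dy=-7->C; (3,5):dx=-3,dy=-5->C; (3,6):dx=-9,dy=-11->C
  (3,7):dx=-2,dy=-12->C; (3,8):dx=-7,dy=-2->C; (4,5):dx=+1,dy=+2->C; (4,6):dx=-5,dy=-4->C
  (4,7):dx=+2,dy=-5->D; (4,8):dx=-3,dy=+5->D; (5,6):dx=-6,dy=-6->C; (5,7):dx=+1,dy=-7->D
  (5,8):dx=-4,dy=+3->D; (6,7):dx=+7,dy=-1->D; (6,8):dx=+2,dy=+9->C; (7,8):dx=-5,dy=+10->D
Step 2: C = 14, D = 14, total pairs = 28.
Step 3: tau = (C - D)/(n(n-1)/2) = (14 - 14)/28 = 0.000000.
Step 4: Exact two-sided p-value (enumerate n! = 40320 permutations of y under H0): p = 1.000000.
Step 5: alpha = 0.1. fail to reject H0.

tau_b = 0.0000 (C=14, D=14), p = 1.000000, fail to reject H0.


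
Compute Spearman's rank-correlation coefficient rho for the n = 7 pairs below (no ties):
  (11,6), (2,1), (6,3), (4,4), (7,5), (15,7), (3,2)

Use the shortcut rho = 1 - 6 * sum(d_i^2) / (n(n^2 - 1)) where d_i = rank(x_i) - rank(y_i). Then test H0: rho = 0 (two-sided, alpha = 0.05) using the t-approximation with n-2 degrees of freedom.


Step 1: Rank x and y separately (midranks; no ties here).
rank(x): 11->6, 2->1, 6->4, 4->3, 7->5, 15->7, 3->2
rank(y): 6->6, 1->1, 3->3, 4->4, 5->5, 7->7, 2->2
Step 2: d_i = R_x(i) - R_y(i); compute d_i^2.
  (6-6)^2=0, (1-1)^2=0, (4-3)^2=1, (3-4)^2=1, (5-5)^2=0, (7-7)^2=0, (2-2)^2=0
sum(d^2) = 2.
Step 3: rho = 1 - 6*2 / (7*(7^2 - 1)) = 1 - 12/336 = 0.964286.
Step 4: Under H0, t = rho * sqrt((n-2)/(1-rho^2)) = 8.1408 ~ t(5).
Step 5: Two-sided p-value from the t-distribution with 5 df = 0.000454.
Step 6: alpha = 0.05. reject H0.

rho = 0.9643, p = 0.000454, reject H0 at alpha = 0.05.


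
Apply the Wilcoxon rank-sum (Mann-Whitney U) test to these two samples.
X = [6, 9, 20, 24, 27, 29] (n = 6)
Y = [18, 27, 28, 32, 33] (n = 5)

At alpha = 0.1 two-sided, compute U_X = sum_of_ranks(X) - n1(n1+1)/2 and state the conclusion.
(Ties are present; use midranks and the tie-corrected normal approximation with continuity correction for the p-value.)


Step 1: Combine and sort all 11 observations; assign midranks.
sorted (value, group): (6,X), (9,X), (18,Y), (20,X), (24,X), (27,X), (27,Y), (28,Y), (29,X), (32,Y), (33,Y)
ranks: 6->1, 9->2, 18->3, 20->4, 24->5, 27->6.5, 27->6.5, 28->8, 29->9, 32->10, 33->11
Step 2: Rank sum for X: R1 = 1 + 2 + 4 + 5 + 6.5 + 9 = 27.5.
Step 3: U_X = R1 - n1(n1+1)/2 = 27.5 - 6*7/2 = 27.5 - 21 = 6.5.
       U_Y = n1*n2 - U_X = 30 - 6.5 = 23.5.
Step 4: Ties are present, so use the tie-corrected normal approximation (with continuity correction) for the p-value.
Step 5: p-value = 0.143215; compare to alpha = 0.1. fail to reject H0.

U_X = 6.5, p = 0.143215, fail to reject H0 at alpha = 0.1.


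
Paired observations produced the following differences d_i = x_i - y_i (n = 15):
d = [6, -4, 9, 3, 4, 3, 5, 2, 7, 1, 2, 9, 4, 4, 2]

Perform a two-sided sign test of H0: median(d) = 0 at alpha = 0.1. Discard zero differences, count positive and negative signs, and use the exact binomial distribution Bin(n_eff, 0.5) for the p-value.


Step 1: Discard zero differences. Original n = 15; n_eff = number of nonzero differences = 15.
Nonzero differences (with sign): +6, -4, +9, +3, +4, +3, +5, +2, +7, +1, +2, +9, +4, +4, +2
Step 2: Count signs: positive = 14, negative = 1.
Step 3: Under H0: P(positive) = 0.5, so the number of positives S ~ Bin(15, 0.5).
Step 4: Two-sided exact p-value = sum of Bin(15,0.5) probabilities at or below the observed probability = 0.000977.
Step 5: alpha = 0.1. reject H0.

n_eff = 15, pos = 14, neg = 1, p = 0.000977, reject H0.


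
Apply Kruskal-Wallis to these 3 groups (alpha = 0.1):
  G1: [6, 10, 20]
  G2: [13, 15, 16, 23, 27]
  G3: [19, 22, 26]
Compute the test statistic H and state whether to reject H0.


Step 1: Combine all N = 11 observations and assign midranks.
sorted (value, group, rank): (6,G1,1), (10,G1,2), (13,G2,3), (15,G2,4), (16,G2,5), (19,G3,6), (20,G1,7), (22,G3,8), (23,G2,9), (26,G3,10), (27,G2,11)
Step 2: Sum ranks within each group.
R_1 = 10 (n_1 = 3)
R_2 = 32 (n_2 = 5)
R_3 = 24 (n_3 = 3)
Step 3: H = 12/(N(N+1)) * sum(R_i^2/n_i) - 3(N+1)
     = 12/(11*12) * (10^2/3 + 32^2/5 + 24^2/3) - 3*12
     = 0.090909 * 430.133 - 36
     = 3.103030.
Step 4: No ties, so H is used without correction.
Step 5: Under H0, H ~ chi^2(2); p-value = 0.211927.
Step 6: alpha = 0.1. fail to reject H0.

H = 3.1030, df = 2, p = 0.211927, fail to reject H0.


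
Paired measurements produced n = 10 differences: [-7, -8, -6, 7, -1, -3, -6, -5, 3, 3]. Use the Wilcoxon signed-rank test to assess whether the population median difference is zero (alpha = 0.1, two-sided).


Step 1: Drop any zero differences (none here) and take |d_i|.
|d| = [7, 8, 6, 7, 1, 3, 6, 5, 3, 3]
Step 2: Midrank |d_i| (ties get averaged ranks).
ranks: |7|->8.5, |8|->10, |6|->6.5, |7|->8.5, |1|->1, |3|->3, |6|->6.5, |5|->5, |3|->3, |3|->3
Step 3: Attach original signs; sum ranks with positive sign and with negative sign.
W+ = 8.5 + 3 + 3 = 14.5
W- = 8.5 + 10 + 6.5 + 1 + 3 + 6.5 + 5 = 40.5
(Check: W+ + W- = 55 should equal n(n+1)/2 = 55.)
Step 4: Test statistic W = min(W+, W-) = 14.5.
Step 5: Ties in |d|, so use the tie-corrected normal approximation.
        E[W] = n(n+1)/4 = 10*11/4 = 27.5.
        Tie groups: |d|=3 (t=3), |d|=6 (t=2), |d|=7 (t=2); sum(t^3 - t) = 36.
        Var[W] = n(n+1)(2n+1)/24 - sum(t^3-t)/48 = 2310/24 - 36/48 = 95.5.
        z = (W - E[W]) / sqrt(Var[W]) = (14.5 - 27.5) / 9.7724 = -1.3303.
        Two-sided p = 2*Phi(z) = 0.183427.
Step 6: alpha = 0.1. fail to reject H0.

W+ = 14.5, W- = 40.5, W = min = 14.5, p = 0.183427, fail to reject H0.


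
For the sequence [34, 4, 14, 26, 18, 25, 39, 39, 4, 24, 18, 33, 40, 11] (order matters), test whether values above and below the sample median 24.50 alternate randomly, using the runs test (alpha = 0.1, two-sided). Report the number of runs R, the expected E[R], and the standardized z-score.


Step 1: Compute median = 24.50; label A = above, B = below.
Labels in order: ABBABAAABBBAAB  (n_A = 7, n_B = 7)
Step 2: Count runs R = 8.
Step 3: Under H0 (random ordering), E[R] = 2*n_A*n_B/(n_A+n_B) + 1 = 2*7*7/14 + 1 = 8.0000.
        Var[R] = 2*n_A*n_B*(2*n_A*n_B - n_A - n_B) / ((n_A+n_B)^2 * (n_A+n_B-1)) = 8232/2548 = 3.2308.
        SD[R] = 1.7974.
Step 4: R = E[R], so z = 0 with no continuity correction.
Step 5: Two-sided p-value via normal approximation = 2*(1 - Phi(|z|)) = 1.000000.
Step 6: alpha = 0.1. fail to reject H0.

R = 8, z = 0.0000, p = 1.000000, fail to reject H0.


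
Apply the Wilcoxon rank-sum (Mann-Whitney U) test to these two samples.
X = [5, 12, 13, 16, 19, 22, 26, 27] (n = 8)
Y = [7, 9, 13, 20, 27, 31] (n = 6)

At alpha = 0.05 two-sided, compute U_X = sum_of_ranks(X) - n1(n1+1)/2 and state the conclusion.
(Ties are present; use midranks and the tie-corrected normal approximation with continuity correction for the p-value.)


Step 1: Combine and sort all 14 observations; assign midranks.
sorted (value, group): (5,X), (7,Y), (9,Y), (12,X), (13,X), (13,Y), (16,X), (19,X), (20,Y), (22,X), (26,X), (27,X), (27,Y), (31,Y)
ranks: 5->1, 7->2, 9->3, 12->4, 13->5.5, 13->5.5, 16->7, 19->8, 20->9, 22->10, 26->11, 27->12.5, 27->12.5, 31->14
Step 2: Rank sum for X: R1 = 1 + 4 + 5.5 + 7 + 8 + 10 + 11 + 12.5 = 59.
Step 3: U_X = R1 - n1(n1+1)/2 = 59 - 8*9/2 = 59 - 36 = 23.
       U_Y = n1*n2 - U_X = 48 - 23 = 25.
Step 4: Ties are present, so use the tie-corrected normal approximation (with continuity correction) for the p-value.
Step 5: p-value = 0.948419; compare to alpha = 0.05. fail to reject H0.

U_X = 23, p = 0.948419, fail to reject H0 at alpha = 0.05.


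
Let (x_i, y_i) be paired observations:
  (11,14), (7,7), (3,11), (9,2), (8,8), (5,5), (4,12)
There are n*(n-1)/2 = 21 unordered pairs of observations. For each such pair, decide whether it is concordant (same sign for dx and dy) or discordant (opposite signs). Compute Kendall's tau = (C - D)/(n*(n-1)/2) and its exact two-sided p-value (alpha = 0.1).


Step 1: Enumerate the 21 unordered pairs (i,j) with i<j and classify each by sign(x_j-x_i) * sign(y_j-y_i).
  (1,2):dx=-4,dy=-7->C; (1,3):dx=-8,dy=-3->C; (1,4):dx=-2,dy=-12->C; (1,5):dx=-3,dy=-6->C
  (1,6):dx=-6,dy=-9->C; (1,7):dx=-7,dy=-2->C; (2,3):dx=-4,dy=+4->D; (2,4):dx=+2,dy=-5->D
  (2,5):dx=+1,dy=+1->C; (2,6):dx=-2,dy=-2->C; (2,7):dx=-3,dy=+5->D; (3,4):dx=+6,dy=-9->D
  (3,5):dx=+5,dy=-3->D; (3,6):dx=+2,dy=-6->D; (3,7):dx=+1,dy=+1->C; (4,5):dx=-1,dy=+6->D
  (4,6):dx=-4,dy=+3->D; (4,7):dx=-5,dy=+10->D; (5,6):dx=-3,dy=-3->C; (5,7):dx=-4,dy=+4->D
  (6,7):dx=-1,dy=+7->D
Step 2: C = 10, D = 11, total pairs = 21.
Step 3: tau = (C - D)/(n(n-1)/2) = (10 - 11)/21 = -0.047619.
Step 4: Exact two-sided p-value (enumerate n! = 5040 permutations of y under H0): p = 1.000000.
Step 5: alpha = 0.1. fail to reject H0.

tau_b = -0.0476 (C=10, D=11), p = 1.000000, fail to reject H0.


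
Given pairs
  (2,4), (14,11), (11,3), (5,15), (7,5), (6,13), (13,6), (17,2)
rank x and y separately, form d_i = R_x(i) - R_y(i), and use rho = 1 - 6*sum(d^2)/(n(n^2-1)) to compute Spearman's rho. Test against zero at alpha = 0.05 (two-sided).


Step 1: Rank x and y separately (midranks; no ties here).
rank(x): 2->1, 14->7, 11->5, 5->2, 7->4, 6->3, 13->6, 17->8
rank(y): 4->3, 11->6, 3->2, 15->8, 5->4, 13->7, 6->5, 2->1
Step 2: d_i = R_x(i) - R_y(i); compute d_i^2.
  (1-3)^2=4, (7-6)^2=1, (5-2)^2=9, (2-8)^2=36, (4-4)^2=0, (3-7)^2=16, (6-5)^2=1, (8-1)^2=49
sum(d^2) = 116.
Step 3: rho = 1 - 6*116 / (8*(8^2 - 1)) = 1 - 696/504 = -0.380952.
Step 4: Under H0, t = rho * sqrt((n-2)/(1-rho^2)) = -1.0092 ~ t(6).
Step 5: Two-sided p-value from the t-distribution with 6 df = 0.351813.
Step 6: alpha = 0.05. fail to reject H0.

rho = -0.3810, p = 0.351813, fail to reject H0 at alpha = 0.05.


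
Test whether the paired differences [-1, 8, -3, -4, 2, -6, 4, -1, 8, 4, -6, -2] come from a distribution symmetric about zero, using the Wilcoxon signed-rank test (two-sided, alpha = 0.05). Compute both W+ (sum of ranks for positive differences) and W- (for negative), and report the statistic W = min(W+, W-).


Step 1: Drop any zero differences (none here) and take |d_i|.
|d| = [1, 8, 3, 4, 2, 6, 4, 1, 8, 4, 6, 2]
Step 2: Midrank |d_i| (ties get averaged ranks).
ranks: |1|->1.5, |8|->11.5, |3|->5, |4|->7, |2|->3.5, |6|->9.5, |4|->7, |1|->1.5, |8|->11.5, |4|->7, |6|->9.5, |2|->3.5
Step 3: Attach original signs; sum ranks with positive sign and with negative sign.
W+ = 11.5 + 3.5 + 7 + 11.5 + 7 = 40.5
W- = 1.5 + 5 + 7 + 9.5 + 1.5 + 9.5 + 3.5 = 37.5
(Check: W+ + W- = 78 should equal n(n+1)/2 = 78.)
Step 4: Test statistic W = min(W+, W-) = 37.5.
Step 5: Ties in |d|, so use the tie-corrected normal approximation.
        E[W] = n(n+1)/4 = 12*13/4 = 39.
        Tie groups: |d|=1 (t=2), |d|=2 (t=2), |d|=4 (t=3), |d|=6 (t=2), |d|=8 (t=2); sum(t^3 - t) = 48.
        Var[W] = n(n+1)(2n+1)/24 - sum(t^3-t)/48 = 3900/24 - 48/48 = 161.5.
        z = (W - E[W]) / sqrt(Var[W]) = (37.5 - 39) / 12.7083 = -0.1180.
        Two-sided p = 2*Phi(z) = 0.906041.
Step 6: alpha = 0.05. fail to reject H0.

W+ = 40.5, W- = 37.5, W = min = 37.5, p = 0.906041, fail to reject H0.


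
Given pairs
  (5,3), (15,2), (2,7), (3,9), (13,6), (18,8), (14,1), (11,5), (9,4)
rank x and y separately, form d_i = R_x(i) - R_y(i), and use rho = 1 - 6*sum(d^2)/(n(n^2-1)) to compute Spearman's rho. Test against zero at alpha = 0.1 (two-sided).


Step 1: Rank x and y separately (midranks; no ties here).
rank(x): 5->3, 15->8, 2->1, 3->2, 13->6, 18->9, 14->7, 11->5, 9->4
rank(y): 3->3, 2->2, 7->7, 9->9, 6->6, 8->8, 1->1, 5->5, 4->4
Step 2: d_i = R_x(i) - R_y(i); compute d_i^2.
  (3-3)^2=0, (8-2)^2=36, (1-7)^2=36, (2-9)^2=49, (6-6)^2=0, (9-8)^2=1, (7-1)^2=36, (5-5)^2=0, (4-4)^2=0
sum(d^2) = 158.
Step 3: rho = 1 - 6*158 / (9*(9^2 - 1)) = 1 - 948/720 = -0.316667.
Step 4: Under H0, t = rho * sqrt((n-2)/(1-rho^2)) = -0.8833 ~ t(7).
Step 5: Two-sided p-value from the t-distribution with 7 df = 0.406397.
Step 6: alpha = 0.1. fail to reject H0.

rho = -0.3167, p = 0.406397, fail to reject H0 at alpha = 0.1.


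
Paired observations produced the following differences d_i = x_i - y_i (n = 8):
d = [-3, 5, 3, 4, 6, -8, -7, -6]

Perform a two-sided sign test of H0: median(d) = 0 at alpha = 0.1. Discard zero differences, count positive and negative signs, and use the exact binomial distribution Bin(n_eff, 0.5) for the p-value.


Step 1: Discard zero differences. Original n = 8; n_eff = number of nonzero differences = 8.
Nonzero differences (with sign): -3, +5, +3, +4, +6, -8, -7, -6
Step 2: Count signs: positive = 4, negative = 4.
Step 3: Under H0: P(positive) = 0.5, so the number of positives S ~ Bin(8, 0.5).
Step 4: Two-sided exact p-value = sum of Bin(8,0.5) probabilities at or below the observed probability = 1.000000.
Step 5: alpha = 0.1. fail to reject H0.

n_eff = 8, pos = 4, neg = 4, p = 1.000000, fail to reject H0.


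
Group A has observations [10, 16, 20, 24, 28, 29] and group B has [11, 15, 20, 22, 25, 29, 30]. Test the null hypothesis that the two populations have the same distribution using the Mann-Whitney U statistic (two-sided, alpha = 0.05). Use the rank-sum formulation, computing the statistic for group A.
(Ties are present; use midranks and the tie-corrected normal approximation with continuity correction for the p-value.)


Step 1: Combine and sort all 13 observations; assign midranks.
sorted (value, group): (10,X), (11,Y), (15,Y), (16,X), (20,X), (20,Y), (22,Y), (24,X), (25,Y), (28,X), (29,X), (29,Y), (30,Y)
ranks: 10->1, 11->2, 15->3, 16->4, 20->5.5, 20->5.5, 22->7, 24->8, 25->9, 28->10, 29->11.5, 29->11.5, 30->13
Step 2: Rank sum for X: R1 = 1 + 4 + 5.5 + 8 + 10 + 11.5 = 40.
Step 3: U_X = R1 - n1(n1+1)/2 = 40 - 6*7/2 = 40 - 21 = 19.
       U_Y = n1*n2 - U_X = 42 - 19 = 23.
Step 4: Ties are present, so use the tie-corrected normal approximation (with continuity correction) for the p-value.
Step 5: p-value = 0.829863; compare to alpha = 0.05. fail to reject H0.

U_X = 19, p = 0.829863, fail to reject H0 at alpha = 0.05.


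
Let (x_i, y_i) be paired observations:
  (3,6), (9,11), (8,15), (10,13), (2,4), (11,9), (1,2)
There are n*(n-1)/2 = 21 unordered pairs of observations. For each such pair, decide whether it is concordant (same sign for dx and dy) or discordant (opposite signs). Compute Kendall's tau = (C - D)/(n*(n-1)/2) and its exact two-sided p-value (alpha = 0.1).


Step 1: Enumerate the 21 unordered pairs (i,j) with i<j and classify each by sign(x_j-x_i) * sign(y_j-y_i).
  (1,2):dx=+6,dy=+5->C; (1,3):dx=+5,dy=+9->C; (1,4):dx=+7,dy=+7->C; (1,5):dx=-1,dy=-2->C
  (1,6):dx=+8,dy=+3->C; (1,7):dx=-2,dy=-4->C; (2,3):dx=-1,dy=+4->D; (2,4):dx=+1,dy=+2->C
  (2,5):dx=-7,dy=-7->C; (2,6):dx=+2,dy=-2->D; (2,7):dx=-8,dy=-9->C; (3,4):dx=+2,dy=-2->D
  (3,5):dx=-6,dy=-11->C; (3,6):dx=+3,dy=-6->D; (3,7):dx=-7,dy=-13->C; (4,5):dx=-8,dy=-9->C
  (4,6):dx=+1,dy=-4->D; (4,7):dx=-9,dy=-11->C; (5,6):dx=+9,dy=+5->C; (5,7):dx=-1,dy=-2->C
  (6,7):dx=-10,dy=-7->C
Step 2: C = 16, D = 5, total pairs = 21.
Step 3: tau = (C - D)/(n(n-1)/2) = (16 - 5)/21 = 0.523810.
Step 4: Exact two-sided p-value (enumerate n! = 5040 permutations of y under H0): p = 0.136111.
Step 5: alpha = 0.1. fail to reject H0.

tau_b = 0.5238 (C=16, D=5), p = 0.136111, fail to reject H0.


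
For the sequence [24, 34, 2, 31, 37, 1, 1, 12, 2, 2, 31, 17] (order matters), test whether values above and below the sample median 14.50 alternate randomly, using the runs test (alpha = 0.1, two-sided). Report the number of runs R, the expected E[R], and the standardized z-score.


Step 1: Compute median = 14.50; label A = above, B = below.
Labels in order: AABAABBBBBAA  (n_A = 6, n_B = 6)
Step 2: Count runs R = 5.
Step 3: Under H0 (random ordering), E[R] = 2*n_A*n_B/(n_A+n_B) + 1 = 2*6*6/12 + 1 = 7.0000.
        Var[R] = 2*n_A*n_B*(2*n_A*n_B - n_A - n_B) / ((n_A+n_B)^2 * (n_A+n_B-1)) = 4320/1584 = 2.7273.
        SD[R] = 1.6514.
Step 4: Continuity-corrected z = (R + 0.5 - E[R]) / SD[R] = (5 + 0.5 - 7.0000) / 1.6514 = -0.9083.
Step 5: Two-sided p-value via normal approximation = 2*(1 - Phi(|z|)) = 0.363722.
Step 6: alpha = 0.1. fail to reject H0.

R = 5, z = -0.9083, p = 0.363722, fail to reject H0.


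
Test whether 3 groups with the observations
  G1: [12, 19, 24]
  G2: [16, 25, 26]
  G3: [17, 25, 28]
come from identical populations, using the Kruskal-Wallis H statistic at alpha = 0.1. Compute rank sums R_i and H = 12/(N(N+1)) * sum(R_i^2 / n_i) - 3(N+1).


Step 1: Combine all N = 9 observations and assign midranks.
sorted (value, group, rank): (12,G1,1), (16,G2,2), (17,G3,3), (19,G1,4), (24,G1,5), (25,G2,6.5), (25,G3,6.5), (26,G2,8), (28,G3,9)
Step 2: Sum ranks within each group.
R_1 = 10 (n_1 = 3)
R_2 = 16.5 (n_2 = 3)
R_3 = 18.5 (n_3 = 3)
Step 3: H = 12/(N(N+1)) * sum(R_i^2/n_i) - 3(N+1)
     = 12/(9*10) * (10^2/3 + 16.5^2/3 + 18.5^2/3) - 3*10
     = 0.133333 * 238.167 - 30
     = 1.755556.
Step 4: Ties present; correction factor C = 1 - 6/(9^3 - 9) = 0.991667. Corrected H = 1.755556 / 0.991667 = 1.770308.
Step 5: Under H0, H ~ chi^2(2); p-value = 0.412651.
Step 6: alpha = 0.1. fail to reject H0.

H = 1.7703, df = 2, p = 0.412651, fail to reject H0.


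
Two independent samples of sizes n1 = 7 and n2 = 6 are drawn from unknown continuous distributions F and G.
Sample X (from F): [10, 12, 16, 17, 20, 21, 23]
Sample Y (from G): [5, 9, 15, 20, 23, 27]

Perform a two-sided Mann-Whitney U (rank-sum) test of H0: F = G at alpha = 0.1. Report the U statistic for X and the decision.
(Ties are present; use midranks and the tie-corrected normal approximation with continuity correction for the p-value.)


Step 1: Combine and sort all 13 observations; assign midranks.
sorted (value, group): (5,Y), (9,Y), (10,X), (12,X), (15,Y), (16,X), (17,X), (20,X), (20,Y), (21,X), (23,X), (23,Y), (27,Y)
ranks: 5->1, 9->2, 10->3, 12->4, 15->5, 16->6, 17->7, 20->8.5, 20->8.5, 21->10, 23->11.5, 23->11.5, 27->13
Step 2: Rank sum for X: R1 = 3 + 4 + 6 + 7 + 8.5 + 10 + 11.5 = 50.
Step 3: U_X = R1 - n1(n1+1)/2 = 50 - 7*8/2 = 50 - 28 = 22.
       U_Y = n1*n2 - U_X = 42 - 22 = 20.
Step 4: Ties are present, so use the tie-corrected normal approximation (with continuity correction) for the p-value.
Step 5: p-value = 0.942900; compare to alpha = 0.1. fail to reject H0.

U_X = 22, p = 0.942900, fail to reject H0 at alpha = 0.1.


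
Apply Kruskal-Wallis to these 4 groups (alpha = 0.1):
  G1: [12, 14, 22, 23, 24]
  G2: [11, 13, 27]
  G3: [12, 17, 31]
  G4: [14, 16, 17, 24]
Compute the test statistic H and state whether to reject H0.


Step 1: Combine all N = 15 observations and assign midranks.
sorted (value, group, rank): (11,G2,1), (12,G1,2.5), (12,G3,2.5), (13,G2,4), (14,G1,5.5), (14,G4,5.5), (16,G4,7), (17,G3,8.5), (17,G4,8.5), (22,G1,10), (23,G1,11), (24,G1,12.5), (24,G4,12.5), (27,G2,14), (31,G3,15)
Step 2: Sum ranks within each group.
R_1 = 41.5 (n_1 = 5)
R_2 = 19 (n_2 = 3)
R_3 = 26 (n_3 = 3)
R_4 = 33.5 (n_4 = 4)
Step 3: H = 12/(N(N+1)) * sum(R_i^2/n_i) - 3(N+1)
     = 12/(15*16) * (41.5^2/5 + 19^2/3 + 26^2/3 + 33.5^2/4) - 3*16
     = 0.050000 * 970.679 - 48
     = 0.533958.
Step 4: Ties present; correction factor C = 1 - 24/(15^3 - 15) = 0.992857. Corrected H = 0.533958 / 0.992857 = 0.537800.
Step 5: Under H0, H ~ chi^2(3); p-value = 0.910512.
Step 6: alpha = 0.1. fail to reject H0.

H = 0.5378, df = 3, p = 0.910512, fail to reject H0.


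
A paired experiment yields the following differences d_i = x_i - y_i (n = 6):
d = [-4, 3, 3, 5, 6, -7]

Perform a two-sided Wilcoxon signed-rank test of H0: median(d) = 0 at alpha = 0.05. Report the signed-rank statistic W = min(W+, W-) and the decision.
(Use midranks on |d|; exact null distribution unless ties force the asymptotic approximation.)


Step 1: Drop any zero differences (none here) and take |d_i|.
|d| = [4, 3, 3, 5, 6, 7]
Step 2: Midrank |d_i| (ties get averaged ranks).
ranks: |4|->3, |3|->1.5, |3|->1.5, |5|->4, |6|->5, |7|->6
Step 3: Attach original signs; sum ranks with positive sign and with negative sign.
W+ = 1.5 + 1.5 + 4 + 5 = 12
W- = 3 + 6 = 9
(Check: W+ + W- = 21 should equal n(n+1)/2 = 21.)
Step 4: Test statistic W = min(W+, W-) = 9.
Step 5: Ties in |d|, so use the tie-corrected normal approximation.
        E[W] = n(n+1)/4 = 6*7/4 = 10.5.
        Tie groups: |d|=3 (t=2); sum(t^3 - t) = 6.
        Var[W] = n(n+1)(2n+1)/24 - sum(t^3-t)/48 = 546/24 - 6/48 = 22.625.
        z = (W - E[W]) / sqrt(Var[W]) = (9 - 10.5) / 4.7566 = -0.3154.
        Two-sided p = 2*Phi(z) = 0.752494.
Step 6: alpha = 0.05. fail to reject H0.

W+ = 12, W- = 9, W = min = 9, p = 0.752494, fail to reject H0.


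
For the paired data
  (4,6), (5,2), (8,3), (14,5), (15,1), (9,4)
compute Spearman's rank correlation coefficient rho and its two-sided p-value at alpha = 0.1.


Step 1: Rank x and y separately (midranks; no ties here).
rank(x): 4->1, 5->2, 8->3, 14->5, 15->6, 9->4
rank(y): 6->6, 2->2, 3->3, 5->5, 1->1, 4->4
Step 2: d_i = R_x(i) - R_y(i); compute d_i^2.
  (1-6)^2=25, (2-2)^2=0, (3-3)^2=0, (5-5)^2=0, (6-1)^2=25, (4-4)^2=0
sum(d^2) = 50.
Step 3: rho = 1 - 6*50 / (6*(6^2 - 1)) = 1 - 300/210 = -0.428571.
Step 4: Under H0, t = rho * sqrt((n-2)/(1-rho^2)) = -0.9487 ~ t(4).
Step 5: Two-sided p-value from the t-distribution with 4 df = 0.396501.
Step 6: alpha = 0.1. fail to reject H0.

rho = -0.4286, p = 0.396501, fail to reject H0 at alpha = 0.1.


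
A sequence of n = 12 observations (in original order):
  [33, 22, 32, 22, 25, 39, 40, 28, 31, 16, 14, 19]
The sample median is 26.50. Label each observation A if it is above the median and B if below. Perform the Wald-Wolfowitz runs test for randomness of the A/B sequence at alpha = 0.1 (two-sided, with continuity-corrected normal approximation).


Step 1: Compute median = 26.50; label A = above, B = below.
Labels in order: ABABBAAAABBB  (n_A = 6, n_B = 6)
Step 2: Count runs R = 6.
Step 3: Under H0 (random ordering), E[R] = 2*n_A*n_B/(n_A+n_B) + 1 = 2*6*6/12 + 1 = 7.0000.
        Var[R] = 2*n_A*n_B*(2*n_A*n_B - n_A - n_B) / ((n_A+n_B)^2 * (n_A+n_B-1)) = 4320/1584 = 2.7273.
        SD[R] = 1.6514.
Step 4: Continuity-corrected z = (R + 0.5 - E[R]) / SD[R] = (6 + 0.5 - 7.0000) / 1.6514 = -0.3028.
Step 5: Two-sided p-value via normal approximation = 2*(1 - Phi(|z|)) = 0.762069.
Step 6: alpha = 0.1. fail to reject H0.

R = 6, z = -0.3028, p = 0.762069, fail to reject H0.


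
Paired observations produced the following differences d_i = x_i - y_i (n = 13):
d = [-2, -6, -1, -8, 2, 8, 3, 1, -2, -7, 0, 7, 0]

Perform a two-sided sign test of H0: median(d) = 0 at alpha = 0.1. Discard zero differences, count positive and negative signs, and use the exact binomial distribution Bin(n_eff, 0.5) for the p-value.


Step 1: Discard zero differences. Original n = 13; n_eff = number of nonzero differences = 11.
Nonzero differences (with sign): -2, -6, -1, -8, +2, +8, +3, +1, -2, -7, +7
Step 2: Count signs: positive = 5, negative = 6.
Step 3: Under H0: P(positive) = 0.5, so the number of positives S ~ Bin(11, 0.5).
Step 4: Two-sided exact p-value = sum of Bin(11,0.5) probabilities at or below the observed probability = 1.000000.
Step 5: alpha = 0.1. fail to reject H0.

n_eff = 11, pos = 5, neg = 6, p = 1.000000, fail to reject H0.


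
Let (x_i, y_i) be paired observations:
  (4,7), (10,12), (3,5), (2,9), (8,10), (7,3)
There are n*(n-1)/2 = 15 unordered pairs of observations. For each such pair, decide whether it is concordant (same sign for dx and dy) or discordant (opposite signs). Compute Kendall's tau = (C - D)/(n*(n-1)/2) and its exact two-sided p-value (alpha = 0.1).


Step 1: Enumerate the 15 unordered pairs (i,j) with i<j and classify each by sign(x_j-x_i) * sign(y_j-y_i).
  (1,2):dx=+6,dy=+5->C; (1,3):dx=-1,dy=-2->C; (1,4):dx=-2,dy=+2->D; (1,5):dx=+4,dy=+3->C
  (1,6):dx=+3,dy=-4->D; (2,3):dx=-7,dy=-7->C; (2,4):dx=-8,dy=-3->C; (2,5):dx=-2,dy=-2->C
  (2,6):dx=-3,dy=-9->C; (3,4):dx=-1,dy=+4->D; (3,5):dx=+5,dy=+5->C; (3,6):dx=+4,dy=-2->D
  (4,5):dx=+6,dy=+1->C; (4,6):dx=+5,dy=-6->D; (5,6):dx=-1,dy=-7->C
Step 2: C = 10, D = 5, total pairs = 15.
Step 3: tau = (C - D)/(n(n-1)/2) = (10 - 5)/15 = 0.333333.
Step 4: Exact two-sided p-value (enumerate n! = 720 permutations of y under H0): p = 0.469444.
Step 5: alpha = 0.1. fail to reject H0.

tau_b = 0.3333 (C=10, D=5), p = 0.469444, fail to reject H0.


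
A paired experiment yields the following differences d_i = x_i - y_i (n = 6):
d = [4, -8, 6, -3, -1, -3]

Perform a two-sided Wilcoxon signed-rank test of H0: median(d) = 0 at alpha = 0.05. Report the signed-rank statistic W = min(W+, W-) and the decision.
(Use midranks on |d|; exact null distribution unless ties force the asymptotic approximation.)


Step 1: Drop any zero differences (none here) and take |d_i|.
|d| = [4, 8, 6, 3, 1, 3]
Step 2: Midrank |d_i| (ties get averaged ranks).
ranks: |4|->4, |8|->6, |6|->5, |3|->2.5, |1|->1, |3|->2.5
Step 3: Attach original signs; sum ranks with positive sign and with negative sign.
W+ = 4 + 5 = 9
W- = 6 + 2.5 + 1 + 2.5 = 12
(Check: W+ + W- = 21 should equal n(n+1)/2 = 21.)
Step 4: Test statistic W = min(W+, W-) = 9.
Step 5: Ties in |d|, so use the tie-corrected normal approximation.
        E[W] = n(n+1)/4 = 6*7/4 = 10.5.
        Tie groups: |d|=3 (t=2); sum(t^3 - t) = 6.
        Var[W] = n(n+1)(2n+1)/24 - sum(t^3-t)/48 = 546/24 - 6/48 = 22.625.
        z = (W - E[W]) / sqrt(Var[W]) = (9 - 10.5) / 4.7566 = -0.3154.
        Two-sided p = 2*Phi(z) = 0.752494.
Step 6: alpha = 0.05. fail to reject H0.

W+ = 9, W- = 12, W = min = 9, p = 0.752494, fail to reject H0.


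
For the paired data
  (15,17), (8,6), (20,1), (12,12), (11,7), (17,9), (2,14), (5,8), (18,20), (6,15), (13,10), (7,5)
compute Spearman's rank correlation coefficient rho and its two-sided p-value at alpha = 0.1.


Step 1: Rank x and y separately (midranks; no ties here).
rank(x): 15->9, 8->5, 20->12, 12->7, 11->6, 17->10, 2->1, 5->2, 18->11, 6->3, 13->8, 7->4
rank(y): 17->11, 6->3, 1->1, 12->8, 7->4, 9->6, 14->9, 8->5, 20->12, 15->10, 10->7, 5->2
Step 2: d_i = R_x(i) - R_y(i); compute d_i^2.
  (9-11)^2=4, (5-3)^2=4, (12-1)^2=121, (7-8)^2=1, (6-4)^2=4, (10-6)^2=16, (1-9)^2=64, (2-5)^2=9, (11-12)^2=1, (3-10)^2=49, (8-7)^2=1, (4-2)^2=4
sum(d^2) = 278.
Step 3: rho = 1 - 6*278 / (12*(12^2 - 1)) = 1 - 1668/1716 = 0.027972.
Step 4: Under H0, t = rho * sqrt((n-2)/(1-rho^2)) = 0.0885 ~ t(10).
Step 5: Two-sided p-value from the t-distribution with 10 df = 0.931234.
Step 6: alpha = 0.1. fail to reject H0.

rho = 0.0280, p = 0.931234, fail to reject H0 at alpha = 0.1.


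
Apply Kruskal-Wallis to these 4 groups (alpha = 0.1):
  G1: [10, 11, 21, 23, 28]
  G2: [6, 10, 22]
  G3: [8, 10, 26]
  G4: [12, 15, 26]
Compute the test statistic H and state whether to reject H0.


Step 1: Combine all N = 14 observations and assign midranks.
sorted (value, group, rank): (6,G2,1), (8,G3,2), (10,G1,4), (10,G2,4), (10,G3,4), (11,G1,6), (12,G4,7), (15,G4,8), (21,G1,9), (22,G2,10), (23,G1,11), (26,G3,12.5), (26,G4,12.5), (28,G1,14)
Step 2: Sum ranks within each group.
R_1 = 44 (n_1 = 5)
R_2 = 15 (n_2 = 3)
R_3 = 18.5 (n_3 = 3)
R_4 = 27.5 (n_4 = 3)
Step 3: H = 12/(N(N+1)) * sum(R_i^2/n_i) - 3(N+1)
     = 12/(14*15) * (44^2/5 + 15^2/3 + 18.5^2/3 + 27.5^2/3) - 3*15
     = 0.057143 * 828.367 - 45
     = 2.335238.
Step 4: Ties present; correction factor C = 1 - 30/(14^3 - 14) = 0.989011. Corrected H = 2.335238 / 0.989011 = 2.361185.
Step 5: Under H0, H ~ chi^2(3); p-value = 0.500901.
Step 6: alpha = 0.1. fail to reject H0.

H = 2.3612, df = 3, p = 0.500901, fail to reject H0.


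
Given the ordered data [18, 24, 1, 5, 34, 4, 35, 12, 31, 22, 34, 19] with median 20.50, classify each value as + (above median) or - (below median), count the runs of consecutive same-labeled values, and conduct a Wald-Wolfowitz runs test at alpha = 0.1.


Step 1: Compute median = 20.50; label A = above, B = below.
Labels in order: BABBABABAAAB  (n_A = 6, n_B = 6)
Step 2: Count runs R = 9.
Step 3: Under H0 (random ordering), E[R] = 2*n_A*n_B/(n_A+n_B) + 1 = 2*6*6/12 + 1 = 7.0000.
        Var[R] = 2*n_A*n_B*(2*n_A*n_B - n_A - n_B) / ((n_A+n_B)^2 * (n_A+n_B-1)) = 4320/1584 = 2.7273.
        SD[R] = 1.6514.
Step 4: Continuity-corrected z = (R - 0.5 - E[R]) / SD[R] = (9 - 0.5 - 7.0000) / 1.6514 = 0.9083.
Step 5: Two-sided p-value via normal approximation = 2*(1 - Phi(|z|)) = 0.363722.
Step 6: alpha = 0.1. fail to reject H0.

R = 9, z = 0.9083, p = 0.363722, fail to reject H0.


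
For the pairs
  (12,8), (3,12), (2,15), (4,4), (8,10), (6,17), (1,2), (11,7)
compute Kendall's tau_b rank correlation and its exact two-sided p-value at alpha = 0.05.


Step 1: Enumerate the 28 unordered pairs (i,j) with i<j and classify each by sign(x_j-x_i) * sign(y_j-y_i).
  (1,2):dx=-9,dy=+4->D; (1,3):dx=-10,dy=+7->D; (1,4):dx=-8,dy=-4->C; (1,5):dx=-4,dy=+2->D
  (1,6):dx=-6,dy=+9->D; (1,7):dx=-11,dy=-6->C; (1,8):dx=-1,dy=-1->C; (2,3):dx=-1,dy=+3->D
  (2,4):dx=+1,dy=-8->D; (2,5):dx=+5,dy=-2->D; (2,6):dx=+3,dy=+5->C; (2,7):dx=-2,dy=-10->C
  (2,8):dx=+8,dy=-5->D; (3,4):dx=+2,dy=-11->D; (3,5):dx=+6,dy=-5->D; (3,6):dx=+4,dy=+2->C
  (3,7):dx=-1,dy=-13->C; (3,8):dx=+9,dy=-8->D; (4,5):dx=+4,dy=+6->C; (4,6):dx=+2,dy=+13->C
  (4,7):dx=-3,dy=-2->C; (4,8):dx=+7,dy=+3->C; (5,6):dx=-2,dy=+7->D; (5,7):dx=-7,dy=-8->C
  (5,8):dx=+3,dy=-3->D; (6,7):dx=-5,dy=-15->C; (6,8):dx=+5,dy=-10->D; (7,8):dx=+10,dy=+5->C
Step 2: C = 14, D = 14, total pairs = 28.
Step 3: tau = (C - D)/(n(n-1)/2) = (14 - 14)/28 = 0.000000.
Step 4: Exact two-sided p-value (enumerate n! = 40320 permutations of y under H0): p = 1.000000.
Step 5: alpha = 0.05. fail to reject H0.

tau_b = 0.0000 (C=14, D=14), p = 1.000000, fail to reject H0.


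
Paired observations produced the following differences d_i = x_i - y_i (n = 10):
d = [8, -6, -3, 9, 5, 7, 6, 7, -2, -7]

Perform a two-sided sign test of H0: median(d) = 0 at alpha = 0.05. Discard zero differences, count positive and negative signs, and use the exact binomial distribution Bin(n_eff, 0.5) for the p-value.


Step 1: Discard zero differences. Original n = 10; n_eff = number of nonzero differences = 10.
Nonzero differences (with sign): +8, -6, -3, +9, +5, +7, +6, +7, -2, -7
Step 2: Count signs: positive = 6, negative = 4.
Step 3: Under H0: P(positive) = 0.5, so the number of positives S ~ Bin(10, 0.5).
Step 4: Two-sided exact p-value = sum of Bin(10,0.5) probabilities at or below the observed probability = 0.753906.
Step 5: alpha = 0.05. fail to reject H0.

n_eff = 10, pos = 6, neg = 4, p = 0.753906, fail to reject H0.


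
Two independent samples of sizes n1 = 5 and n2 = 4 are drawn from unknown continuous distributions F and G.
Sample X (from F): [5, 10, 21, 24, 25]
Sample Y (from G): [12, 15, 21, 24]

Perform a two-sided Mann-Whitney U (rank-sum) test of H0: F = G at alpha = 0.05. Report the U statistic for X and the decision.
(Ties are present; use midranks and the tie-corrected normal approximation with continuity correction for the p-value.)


Step 1: Combine and sort all 9 observations; assign midranks.
sorted (value, group): (5,X), (10,X), (12,Y), (15,Y), (21,X), (21,Y), (24,X), (24,Y), (25,X)
ranks: 5->1, 10->2, 12->3, 15->4, 21->5.5, 21->5.5, 24->7.5, 24->7.5, 25->9
Step 2: Rank sum for X: R1 = 1 + 2 + 5.5 + 7.5 + 9 = 25.
Step 3: U_X = R1 - n1(n1+1)/2 = 25 - 5*6/2 = 25 - 15 = 10.
       U_Y = n1*n2 - U_X = 20 - 10 = 10.
Step 4: Ties are present, so use the tie-corrected normal approximation (with continuity correction) for the p-value.
Step 5: p-value = 1.000000; compare to alpha = 0.05. fail to reject H0.

U_X = 10, p = 1.000000, fail to reject H0 at alpha = 0.05.


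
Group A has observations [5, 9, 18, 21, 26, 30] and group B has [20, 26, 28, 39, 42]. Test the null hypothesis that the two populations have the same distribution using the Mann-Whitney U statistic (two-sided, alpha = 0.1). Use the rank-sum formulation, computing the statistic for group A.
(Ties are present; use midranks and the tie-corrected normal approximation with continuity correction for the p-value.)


Step 1: Combine and sort all 11 observations; assign midranks.
sorted (value, group): (5,X), (9,X), (18,X), (20,Y), (21,X), (26,X), (26,Y), (28,Y), (30,X), (39,Y), (42,Y)
ranks: 5->1, 9->2, 18->3, 20->4, 21->5, 26->6.5, 26->6.5, 28->8, 30->9, 39->10, 42->11
Step 2: Rank sum for X: R1 = 1 + 2 + 3 + 5 + 6.5 + 9 = 26.5.
Step 3: U_X = R1 - n1(n1+1)/2 = 26.5 - 6*7/2 = 26.5 - 21 = 5.5.
       U_Y = n1*n2 - U_X = 30 - 5.5 = 24.5.
Step 4: Ties are present, so use the tie-corrected normal approximation (with continuity correction) for the p-value.
Step 5: p-value = 0.099576; compare to alpha = 0.1. reject H0.

U_X = 5.5, p = 0.099576, reject H0 at alpha = 0.1.


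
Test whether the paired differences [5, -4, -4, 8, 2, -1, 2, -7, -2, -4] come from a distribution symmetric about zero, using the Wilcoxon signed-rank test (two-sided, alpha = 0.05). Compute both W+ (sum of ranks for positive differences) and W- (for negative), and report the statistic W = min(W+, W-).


Step 1: Drop any zero differences (none here) and take |d_i|.
|d| = [5, 4, 4, 8, 2, 1, 2, 7, 2, 4]
Step 2: Midrank |d_i| (ties get averaged ranks).
ranks: |5|->8, |4|->6, |4|->6, |8|->10, |2|->3, |1|->1, |2|->3, |7|->9, |2|->3, |4|->6
Step 3: Attach original signs; sum ranks with positive sign and with negative sign.
W+ = 8 + 10 + 3 + 3 = 24
W- = 6 + 6 + 1 + 9 + 3 + 6 = 31
(Check: W+ + W- = 55 should equal n(n+1)/2 = 55.)
Step 4: Test statistic W = min(W+, W-) = 24.
Step 5: Ties in |d|, so use the tie-corrected normal approximation.
        E[W] = n(n+1)/4 = 10*11/4 = 27.5.
        Tie groups: |d|=2 (t=3), |d|=4 (t=3); sum(t^3 - t) = 48.
        Var[W] = n(n+1)(2n+1)/24 - sum(t^3-t)/48 = 2310/24 - 48/48 = 95.25.
        z = (W - E[W]) / sqrt(Var[W]) = (24 - 27.5) / 9.7596 = -0.3586.
        Two-sided p = 2*Phi(z) = 0.719879.
Step 6: alpha = 0.05. fail to reject H0.

W+ = 24, W- = 31, W = min = 24, p = 0.719879, fail to reject H0.


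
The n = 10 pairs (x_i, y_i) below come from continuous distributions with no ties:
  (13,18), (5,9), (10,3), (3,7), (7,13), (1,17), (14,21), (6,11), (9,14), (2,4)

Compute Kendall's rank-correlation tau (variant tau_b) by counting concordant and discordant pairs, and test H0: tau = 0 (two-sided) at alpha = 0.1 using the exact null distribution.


Step 1: Enumerate the 45 unordered pairs (i,j) with i<j and classify each by sign(x_j-x_i) * sign(y_j-y_i).
  (1,2):dx=-8,dy=-9->C; (1,3):dx=-3,dy=-15->C; (1,4):dx=-10,dy=-11->C; (1,5):dx=-6,dy=-5->C
  (1,6):dx=-12,dy=-1->C; (1,7):dx=+1,dy=+3->C; (1,8):dx=-7,dy=-7->C; (1,9):dx=-4,dy=-4->C
  (1,10):dx=-11,dy=-14->C; (2,3):dx=+5,dy=-6->D; (2,4):dx=-2,dy=-2->C; (2,5):dx=+2,dy=+4->C
  (2,6):dx=-4,dy=+8->D; (2,7):dx=+9,dy=+12->C; (2,8):dx=+1,dy=+2->C; (2,9):dx=+4,dy=+5->C
  (2,10):dx=-3,dy=-5->C; (3,4):dx=-7,dy=+4->D; (3,5):dx=-3,dy=+10->D; (3,6):dx=-9,dy=+14->D
  (3,7):dx=+4,dy=+18->C; (3,8):dx=-4,dy=+8->D; (3,9):dx=-1,dy=+11->D; (3,10):dx=-8,dy=+1->D
  (4,5):dx=+4,dy=+6->C; (4,6):dx=-2,dy=+10->D; (4,7):dx=+11,dy=+14->C; (4,8):dx=+3,dy=+4->C
  (4,9):dx=+6,dy=+7->C; (4,10):dx=-1,dy=-3->C; (5,6):dx=-6,dy=+4->D; (5,7):dx=+7,dy=+8->C
  (5,8):dx=-1,dy=-2->C; (5,9):dx=+2,dy=+1->C; (5,10):dx=-5,dy=-9->C; (6,7):dx=+13,dy=+4->C
  (6,8):dx=+5,dy=-6->D; (6,9):dx=+8,dy=-3->D; (6,10):dx=+1,dy=-13->D; (7,8):dx=-8,dy=-10->C
  (7,9):dx=-5,dy=-7->C; (7,10):dx=-12,dy=-17->C; (8,9):dx=+3,dy=+3->C; (8,10):dx=-4,dy=-7->C
  (9,10):dx=-7,dy=-10->C
Step 2: C = 32, D = 13, total pairs = 45.
Step 3: tau = (C - D)/(n(n-1)/2) = (32 - 13)/45 = 0.422222.
Step 4: Exact two-sided p-value (enumerate n! = 3628800 permutations of y under H0): p = 0.108313.
Step 5: alpha = 0.1. fail to reject H0.

tau_b = 0.4222 (C=32, D=13), p = 0.108313, fail to reject H0.


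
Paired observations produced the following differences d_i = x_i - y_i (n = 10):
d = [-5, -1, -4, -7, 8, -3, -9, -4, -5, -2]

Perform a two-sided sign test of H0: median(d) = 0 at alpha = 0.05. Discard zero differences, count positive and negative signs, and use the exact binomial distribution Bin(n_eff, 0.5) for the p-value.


Step 1: Discard zero differences. Original n = 10; n_eff = number of nonzero differences = 10.
Nonzero differences (with sign): -5, -1, -4, -7, +8, -3, -9, -4, -5, -2
Step 2: Count signs: positive = 1, negative = 9.
Step 3: Under H0: P(positive) = 0.5, so the number of positives S ~ Bin(10, 0.5).
Step 4: Two-sided exact p-value = sum of Bin(10,0.5) probabilities at or below the observed probability = 0.021484.
Step 5: alpha = 0.05. reject H0.

n_eff = 10, pos = 1, neg = 9, p = 0.021484, reject H0.
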